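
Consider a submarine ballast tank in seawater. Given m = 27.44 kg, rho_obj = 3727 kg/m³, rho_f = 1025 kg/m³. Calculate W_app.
Formula: W_{app} = mg\left(1 - \frac{\rho_f}{\rho_{obj}}\right)
W_app = 27.44·9.81·(1 − 1025/3727) = 195.2 N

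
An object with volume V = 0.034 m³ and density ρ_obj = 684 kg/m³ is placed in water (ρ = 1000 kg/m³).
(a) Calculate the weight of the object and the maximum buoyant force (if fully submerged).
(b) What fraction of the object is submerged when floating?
(a) W=rho_obj*g*V=684*9.81*0.034=228.1 N; F_B(max)=rho*g*V=1000*9.81*0.034=333.5 N
(b) Floating fraction=rho_obj/rho=684/1000=0.684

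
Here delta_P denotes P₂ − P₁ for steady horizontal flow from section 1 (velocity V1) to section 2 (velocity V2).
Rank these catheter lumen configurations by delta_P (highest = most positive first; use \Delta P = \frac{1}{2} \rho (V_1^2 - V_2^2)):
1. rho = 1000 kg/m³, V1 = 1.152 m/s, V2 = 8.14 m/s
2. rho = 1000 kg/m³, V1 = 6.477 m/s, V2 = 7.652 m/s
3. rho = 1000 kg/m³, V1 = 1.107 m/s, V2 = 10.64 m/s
Case 1: delta_P = -32.47 kPa
Case 2: delta_P = -8.301 kPa
Case 3: delta_P = -55.99 kPa
Ranking (highest first): 2, 1, 3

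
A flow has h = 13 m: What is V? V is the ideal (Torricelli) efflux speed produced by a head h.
Formula: V = \sqrt{2 g h}
V = √(2·9.81·13) = 15.97 m/s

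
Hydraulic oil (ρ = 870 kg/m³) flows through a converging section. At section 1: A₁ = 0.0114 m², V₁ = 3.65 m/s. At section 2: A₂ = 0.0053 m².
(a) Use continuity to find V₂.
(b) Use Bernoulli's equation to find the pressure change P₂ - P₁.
(a) Continuity: A₁V₁=A₂V₂ -> V₂=A₁V₁/A₂=0.0114*3.65/0.0053=7.85 m/s
(b) Bernoulli: P₂-P₁=0.5*rho*(V₁^2-V₂^2)/1000=0.5*870*(3.65^2-7.85^2)/1000=-21.01 kPa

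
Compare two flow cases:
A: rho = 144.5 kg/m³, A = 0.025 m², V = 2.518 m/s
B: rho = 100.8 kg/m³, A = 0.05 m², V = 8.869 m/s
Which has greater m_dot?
m_dot(A) = 9.096 kg/s, m_dot(B) = 44.7 kg/s. Answer: B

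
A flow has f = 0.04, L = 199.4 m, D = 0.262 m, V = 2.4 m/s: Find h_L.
Formula: h_L = f \frac{L}{D} \frac{V^2}{2g}
h_L = 0.04·(199.4/0.262)·2.4²/(2·9.81) = 8.937 m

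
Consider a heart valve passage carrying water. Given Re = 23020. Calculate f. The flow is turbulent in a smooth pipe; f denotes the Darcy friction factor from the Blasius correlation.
Formula: f = \frac{0.316}{Re^{0.25}}
f = 0.316/23020^0.25 = 0.02565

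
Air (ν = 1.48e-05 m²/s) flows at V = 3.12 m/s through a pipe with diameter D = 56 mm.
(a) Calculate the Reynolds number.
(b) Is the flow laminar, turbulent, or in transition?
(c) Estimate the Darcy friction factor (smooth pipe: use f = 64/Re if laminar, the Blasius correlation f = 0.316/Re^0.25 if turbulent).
(a) Re = V·D/ν = 3.12·0.056/1.48e-05 = 11805
(b) Flow regime: turbulent (Re > 4000)
(c) Friction factor: f = 0.316/Re^0.25 = 0.316/11805^0.25 = 0.03032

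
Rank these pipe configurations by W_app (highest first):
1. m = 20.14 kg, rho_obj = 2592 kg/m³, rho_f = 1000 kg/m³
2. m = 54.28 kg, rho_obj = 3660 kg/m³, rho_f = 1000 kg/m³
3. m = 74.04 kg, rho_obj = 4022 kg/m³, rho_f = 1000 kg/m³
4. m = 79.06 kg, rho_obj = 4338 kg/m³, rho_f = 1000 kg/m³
Case 1: W_app = 121.3 N
Case 2: W_app = 387 N
Case 3: W_app = 545.7 N
Case 4: W_app = 596.8 N
Ranking (highest first): 4, 3, 2, 1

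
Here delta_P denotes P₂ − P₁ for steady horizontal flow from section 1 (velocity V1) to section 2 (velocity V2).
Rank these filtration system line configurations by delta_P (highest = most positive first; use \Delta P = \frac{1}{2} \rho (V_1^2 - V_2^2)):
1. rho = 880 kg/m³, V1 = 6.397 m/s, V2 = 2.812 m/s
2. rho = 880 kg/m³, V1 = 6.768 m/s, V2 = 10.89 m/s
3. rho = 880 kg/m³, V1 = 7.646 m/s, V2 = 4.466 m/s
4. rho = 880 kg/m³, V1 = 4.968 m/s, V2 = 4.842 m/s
Case 1: delta_P = 14.53 kPa
Case 2: delta_P = -32.03 kPa
Case 3: delta_P = 16.95 kPa
Case 4: delta_P = 0.5439 kPa
Ranking (highest first): 3, 1, 4, 2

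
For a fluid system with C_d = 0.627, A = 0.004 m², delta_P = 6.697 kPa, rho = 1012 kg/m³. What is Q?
Formula: Q = C_d A \sqrt{\frac{2 \Delta P}{\rho}}
Q = 0.627·0.004·√(2·(6.697·1000)/1012)·1000 = 9.124 L/s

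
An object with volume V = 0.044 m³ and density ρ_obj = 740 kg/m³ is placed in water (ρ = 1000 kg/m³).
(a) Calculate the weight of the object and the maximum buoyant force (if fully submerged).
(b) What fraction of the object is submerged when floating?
(a) W=rho_obj*g*V=740*9.81*0.044=319.4 N; F_B(max)=rho*g*V=1000*9.81*0.044=431.6 N
(b) Floating fraction=rho_obj/rho=740/1000=0.740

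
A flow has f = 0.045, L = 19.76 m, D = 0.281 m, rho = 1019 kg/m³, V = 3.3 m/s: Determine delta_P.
Formula: \Delta P = f \frac{L}{D} \frac{\rho V^2}{2}
delta_P = 0.045·(19.76/0.281)·0.5·1019·3.3²/1000 = 17.56 kPa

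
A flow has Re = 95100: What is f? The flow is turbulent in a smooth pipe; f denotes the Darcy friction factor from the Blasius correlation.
Formula: f = \frac{0.316}{Re^{0.25}}
f = 0.316/95100^0.25 = 0.01799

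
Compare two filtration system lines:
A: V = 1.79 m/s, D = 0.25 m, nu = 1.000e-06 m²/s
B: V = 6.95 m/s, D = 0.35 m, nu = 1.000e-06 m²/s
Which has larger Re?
Re(A) = 447500, Re(B) = 2.432e+06. Answer: B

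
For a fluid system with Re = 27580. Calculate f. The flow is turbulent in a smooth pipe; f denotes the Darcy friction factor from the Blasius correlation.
Formula: f = \frac{0.316}{Re^{0.25}}
f = 0.316/27580^0.25 = 0.02452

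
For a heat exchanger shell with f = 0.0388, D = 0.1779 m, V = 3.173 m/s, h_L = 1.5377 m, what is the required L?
Formula: h_L = f \frac{L}{D} \frac{V^2}{2g}
Substituting knowns: 1.5377 = 0.0388·(L/0.1779)·3.173²/(2·9.81)
Solving for L: L = 1.5377·2·9.81·0.1779/(0.0388·3.173²) = 13.74 m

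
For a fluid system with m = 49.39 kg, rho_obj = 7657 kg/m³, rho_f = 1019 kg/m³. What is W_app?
Formula: W_{app} = mg\left(1 - \frac{\rho_f}{\rho_{obj}}\right)
W_app = 49.39·9.81·(1 − 1019/7657) = 420 N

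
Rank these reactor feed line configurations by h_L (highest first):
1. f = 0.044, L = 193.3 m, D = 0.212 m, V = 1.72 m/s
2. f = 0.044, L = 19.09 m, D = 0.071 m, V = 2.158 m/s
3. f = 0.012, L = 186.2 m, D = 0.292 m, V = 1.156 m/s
Case 1: h_L = 6.049 m
Case 2: h_L = 2.808 m
Case 3: h_L = 0.5212 m
Ranking (highest first): 1, 2, 3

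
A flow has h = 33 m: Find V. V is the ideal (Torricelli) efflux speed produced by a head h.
Formula: V = \sqrt{2 g h}
V = √(2·9.81·33) = 25.45 m/s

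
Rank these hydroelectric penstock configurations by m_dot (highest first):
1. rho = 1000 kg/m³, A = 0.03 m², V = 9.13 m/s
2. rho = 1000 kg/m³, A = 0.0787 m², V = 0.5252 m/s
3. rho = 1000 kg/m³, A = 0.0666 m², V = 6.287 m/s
Case 1: m_dot = 273.9 kg/s
Case 2: m_dot = 41.33 kg/s
Case 3: m_dot = 418.7 kg/s
Ranking (highest first): 3, 1, 2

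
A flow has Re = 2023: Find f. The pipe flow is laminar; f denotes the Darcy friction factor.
Formula: f = \frac{64}{Re}
f = 64/2023 = 0.03164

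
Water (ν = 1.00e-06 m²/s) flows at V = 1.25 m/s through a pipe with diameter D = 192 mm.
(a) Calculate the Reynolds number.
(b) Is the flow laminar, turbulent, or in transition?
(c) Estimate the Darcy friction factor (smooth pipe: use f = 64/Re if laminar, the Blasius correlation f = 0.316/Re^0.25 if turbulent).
(a) Re = V·D/ν = 1.25·0.192/1.00e-06 = 240000
(b) Flow regime: turbulent (Re > 4000)
(c) Friction factor: f = 0.316/Re^0.25 = 0.316/240000^0.25 = 0.01428 (Blasius is strictly valid for Re ≲ 1e5; used here as the smooth-pipe estimate the problem specifies)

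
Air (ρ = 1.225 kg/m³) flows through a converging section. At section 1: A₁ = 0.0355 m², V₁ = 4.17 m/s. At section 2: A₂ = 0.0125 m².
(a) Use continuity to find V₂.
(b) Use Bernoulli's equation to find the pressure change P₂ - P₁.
(a) Continuity: A₁V₁=A₂V₂ -> V₂=A₁V₁/A₂=0.0355*4.17/0.0125=11.84 m/s
(b) Bernoulli: P₂-P₁=0.5*rho*(V₁^2-V₂^2)/1000=0.5*1.225*(4.17^2-11.84^2)/1000=-0.07521 kPa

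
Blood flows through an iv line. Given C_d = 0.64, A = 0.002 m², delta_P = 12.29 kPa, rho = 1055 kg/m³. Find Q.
Formula: Q = C_d A \sqrt{\frac{2 \Delta P}{\rho}}
Q = 0.64·0.002·√(2·(12.29·1000)/1055)·1000 = 6.178 L/s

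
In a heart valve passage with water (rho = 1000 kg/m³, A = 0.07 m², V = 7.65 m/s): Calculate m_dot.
Formula: \dot{m} = \rho A V
m_dot = 1000·0.07·7.65 = 535.5 kg/s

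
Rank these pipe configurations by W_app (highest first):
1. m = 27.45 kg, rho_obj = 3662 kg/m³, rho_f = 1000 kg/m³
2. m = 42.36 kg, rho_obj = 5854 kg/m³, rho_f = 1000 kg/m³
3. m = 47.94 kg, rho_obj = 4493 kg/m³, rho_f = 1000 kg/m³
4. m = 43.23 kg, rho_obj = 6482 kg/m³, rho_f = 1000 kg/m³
Case 1: W_app = 195.7 N
Case 2: W_app = 344.6 N
Case 3: W_app = 365.6 N
Case 4: W_app = 358.7 N
Ranking (highest first): 3, 4, 2, 1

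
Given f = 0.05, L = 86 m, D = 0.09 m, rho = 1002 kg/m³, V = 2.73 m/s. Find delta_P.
Formula: \Delta P = f \frac{L}{D} \frac{\rho V^2}{2}
delta_P = 0.05·(86/0.09)·0.5·1002·2.73²/1000 = 178.4 kPa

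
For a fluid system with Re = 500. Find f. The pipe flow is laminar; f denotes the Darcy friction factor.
Formula: f = \frac{64}{Re}
f = 64/500 = 0.128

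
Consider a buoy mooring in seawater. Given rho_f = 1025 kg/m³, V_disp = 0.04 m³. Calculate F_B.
Formula: F_B = \rho_f g V_{disp}
F_B = 1025·9.81·0.04 = 402.2 N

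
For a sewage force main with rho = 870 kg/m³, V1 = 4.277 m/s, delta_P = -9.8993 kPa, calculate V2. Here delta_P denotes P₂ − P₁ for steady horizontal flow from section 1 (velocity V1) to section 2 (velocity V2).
Formula: \Delta P = \frac{1}{2} \rho (V_1^2 - V_2^2)
Substituting knowns: -9.8993 = 0.5·870·(4.277² − V2²)/1000
Solving for V2: V2 = √(4.277² − 2·(-9.8993·1000)/870) = 6.407 m/s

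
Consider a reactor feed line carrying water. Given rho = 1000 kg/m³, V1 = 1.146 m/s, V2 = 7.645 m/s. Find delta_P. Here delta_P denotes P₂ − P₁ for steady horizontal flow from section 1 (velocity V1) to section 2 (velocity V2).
Formula: \Delta P = \frac{1}{2} \rho (V_1^2 - V_2^2)
delta_P = 0.5·1000·(1.146² − 7.645²)/1000 = -28.57 kPa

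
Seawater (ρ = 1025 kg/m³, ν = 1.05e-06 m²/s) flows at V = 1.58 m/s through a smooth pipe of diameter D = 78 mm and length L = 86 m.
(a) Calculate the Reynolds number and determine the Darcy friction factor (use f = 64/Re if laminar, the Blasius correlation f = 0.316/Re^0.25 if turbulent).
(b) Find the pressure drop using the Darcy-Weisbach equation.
(a) Re = V·D/ν = 1.58·0.078/1.05e-06 = 117370 → turbulent (Re > 4000); f = 0.316/Re^0.25 = 0.316/117370^0.25 = 0.017073 (Blasius is strictly valid for Re ≲ 1e5; used here as the smooth-pipe estimate the problem specifies)
(b) Darcy-Weisbach: ΔP = f·(L/D)·½ρV²/1000 = 0.017073·(86/0.078)·½·1025·1.58²/1000 = 24.08 kPa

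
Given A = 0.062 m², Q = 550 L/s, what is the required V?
Formula: Q = A V
Substituting knowns: 550 = 0.062·V·1000
Solving for V: V = (550/1000)/0.062 = 8.871 m/s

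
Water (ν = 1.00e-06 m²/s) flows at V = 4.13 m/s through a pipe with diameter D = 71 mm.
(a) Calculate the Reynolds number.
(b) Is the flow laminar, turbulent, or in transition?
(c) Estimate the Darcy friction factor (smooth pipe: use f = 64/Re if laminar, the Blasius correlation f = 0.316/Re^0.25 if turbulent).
(a) Re = V·D/ν = 4.13·0.071/1.00e-06 = 293230
(b) Flow regime: turbulent (Re > 4000)
(c) Friction factor: f = 0.316/Re^0.25 = 0.316/293230^0.25 = 0.01358 (Blasius is strictly valid for Re ≲ 1e5; used here as the smooth-pipe estimate the problem specifies)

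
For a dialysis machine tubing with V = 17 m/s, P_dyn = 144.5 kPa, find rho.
Formula: P_{dyn} = \frac{1}{2} \rho V^2
Substituting knowns: 144.5 = 0.5·rho·17²/1000
Solving for rho: rho = 2·(144.5·1000)/17² = 1000 kg/m³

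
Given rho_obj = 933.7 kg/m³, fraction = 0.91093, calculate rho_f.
Formula: f_{sub} = \frac{\rho_{obj}}{\rho_f}
Substituting knowns: 0.91093 = 933.7/rho_f
Solving for rho_f: rho_f = 933.7/0.91093 = 1025 kg/m³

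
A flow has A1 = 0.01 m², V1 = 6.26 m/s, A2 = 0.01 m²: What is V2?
Formula: V_2 = \frac{A_1 V_1}{A_2}
V2 = 0.01·6.26/0.01 = 6.26 m/s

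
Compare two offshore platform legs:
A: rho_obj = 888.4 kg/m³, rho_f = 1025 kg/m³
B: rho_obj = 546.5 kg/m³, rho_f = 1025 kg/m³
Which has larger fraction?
fraction(A) = 0.8667, fraction(B) = 0.5332. Answer: A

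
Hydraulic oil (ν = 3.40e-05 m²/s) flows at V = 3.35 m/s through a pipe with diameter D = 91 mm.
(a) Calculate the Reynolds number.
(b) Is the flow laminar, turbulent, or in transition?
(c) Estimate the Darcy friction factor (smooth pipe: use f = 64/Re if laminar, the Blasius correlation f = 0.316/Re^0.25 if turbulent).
(a) Re = V·D/ν = 3.35·0.091/3.40e-05 = 8966.2
(b) Flow regime: turbulent (Re > 4000)
(c) Friction factor: f = 0.316/Re^0.25 = 0.316/8966.2^0.25 = 0.03247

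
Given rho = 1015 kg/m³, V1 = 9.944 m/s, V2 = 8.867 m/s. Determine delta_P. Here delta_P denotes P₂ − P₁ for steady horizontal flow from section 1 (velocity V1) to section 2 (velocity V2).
Formula: \Delta P = \frac{1}{2} \rho (V_1^2 - V_2^2)
delta_P = 0.5·1015·(9.944² − 8.867²)/1000 = 10.28 kPa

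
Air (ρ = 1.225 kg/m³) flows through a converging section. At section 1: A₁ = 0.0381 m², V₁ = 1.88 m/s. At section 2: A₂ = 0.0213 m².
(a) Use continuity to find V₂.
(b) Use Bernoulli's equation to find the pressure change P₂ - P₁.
(a) Continuity: A₁V₁=A₂V₂ -> V₂=A₁V₁/A₂=0.0381*1.88/0.0213=3.36 m/s
(b) Bernoulli: P₂-P₁=0.5*rho*(V₁^2-V₂^2)/1000=0.5*1.225*(1.88^2-3.36^2)/1000=-0.00475 kPa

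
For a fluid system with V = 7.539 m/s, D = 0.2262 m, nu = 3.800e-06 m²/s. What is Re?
Formula: Re = \frac{V D}{\nu}
Re = 7.539·0.2262/3.800e-06 = 448769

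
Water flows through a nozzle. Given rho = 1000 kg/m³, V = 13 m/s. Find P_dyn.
Formula: P_{dyn} = \frac{1}{2} \rho V^2
P_dyn = 0.5·1000·13²/1000 = 84.5 kPa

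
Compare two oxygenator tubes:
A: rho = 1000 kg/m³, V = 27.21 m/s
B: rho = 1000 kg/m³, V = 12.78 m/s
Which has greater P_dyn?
P_dyn(A) = 370.2 kPa, P_dyn(B) = 81.66 kPa. Answer: A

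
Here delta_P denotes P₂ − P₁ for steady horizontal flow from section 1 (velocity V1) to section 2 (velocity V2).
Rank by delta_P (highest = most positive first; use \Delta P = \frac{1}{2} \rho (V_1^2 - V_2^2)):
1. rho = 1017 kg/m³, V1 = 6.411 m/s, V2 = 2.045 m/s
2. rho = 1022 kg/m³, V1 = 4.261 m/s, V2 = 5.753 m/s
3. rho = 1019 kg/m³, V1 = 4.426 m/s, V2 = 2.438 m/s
Case 1: delta_P = 18.77 kPa
Case 2: delta_P = -7.635 kPa
Case 3: delta_P = 6.952 kPa
Ranking (highest first): 1, 3, 2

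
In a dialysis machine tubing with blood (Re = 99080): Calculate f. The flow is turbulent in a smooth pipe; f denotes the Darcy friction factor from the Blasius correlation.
Formula: f = \frac{0.316}{Re^{0.25}}
f = 0.316/99080^0.25 = 0.01781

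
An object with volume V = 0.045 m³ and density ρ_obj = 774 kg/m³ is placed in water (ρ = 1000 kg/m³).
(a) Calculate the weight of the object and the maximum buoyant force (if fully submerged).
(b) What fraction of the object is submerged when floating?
(a) W=rho_obj*g*V=774*9.81*0.045=341.7 N; F_B(max)=rho*g*V=1000*9.81*0.045=441.4 N
(b) Floating fraction=rho_obj/rho=774/1000=0.774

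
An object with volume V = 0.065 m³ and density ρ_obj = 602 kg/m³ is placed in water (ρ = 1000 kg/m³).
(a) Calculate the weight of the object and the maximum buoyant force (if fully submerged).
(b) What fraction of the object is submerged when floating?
(a) W=rho_obj*g*V=602*9.81*0.065=383.9 N; F_B(max)=rho*g*V=1000*9.81*0.065=637.6 N
(b) Floating fraction=rho_obj/rho=602/1000=0.602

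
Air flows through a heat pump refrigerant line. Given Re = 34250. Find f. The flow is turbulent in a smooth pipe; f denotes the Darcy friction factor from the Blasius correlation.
Formula: f = \frac{0.316}{Re^{0.25}}
f = 0.316/34250^0.25 = 0.02323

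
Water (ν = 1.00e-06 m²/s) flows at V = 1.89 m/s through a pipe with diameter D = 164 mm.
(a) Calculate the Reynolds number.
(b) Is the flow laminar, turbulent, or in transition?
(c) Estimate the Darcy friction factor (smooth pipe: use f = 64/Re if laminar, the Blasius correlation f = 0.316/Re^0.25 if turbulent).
(a) Re = V·D/ν = 1.89·0.164/1.00e-06 = 309960
(b) Flow regime: turbulent (Re > 4000)
(c) Friction factor: f = 0.316/Re^0.25 = 0.316/309960^0.25 = 0.01339 (Blasius is strictly valid for Re ≲ 1e5; used here as the smooth-pipe estimate the problem specifies)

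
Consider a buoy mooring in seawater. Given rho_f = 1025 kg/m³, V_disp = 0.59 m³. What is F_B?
Formula: F_B = \rho_f g V_{disp}
F_B = 1025·9.81·0.59 = 5933 N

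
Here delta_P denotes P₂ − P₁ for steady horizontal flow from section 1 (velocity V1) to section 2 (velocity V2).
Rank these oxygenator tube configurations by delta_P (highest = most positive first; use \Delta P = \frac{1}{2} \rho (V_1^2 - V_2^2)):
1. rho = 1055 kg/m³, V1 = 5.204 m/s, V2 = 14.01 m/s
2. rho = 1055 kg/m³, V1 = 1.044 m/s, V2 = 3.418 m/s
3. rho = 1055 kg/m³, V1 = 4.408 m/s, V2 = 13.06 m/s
Case 1: delta_P = -89.25 kPa
Case 2: delta_P = -5.588 kPa
Case 3: delta_P = -79.72 kPa
Ranking (highest first): 2, 3, 1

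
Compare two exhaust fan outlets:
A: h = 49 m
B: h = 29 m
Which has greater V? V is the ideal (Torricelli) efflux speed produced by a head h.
V(A) = 31.01 m/s, V(B) = 23.85 m/s. Answer: A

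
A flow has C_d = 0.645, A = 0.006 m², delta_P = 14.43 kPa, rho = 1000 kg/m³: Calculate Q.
Formula: Q = C_d A \sqrt{\frac{2 \Delta P}{\rho}}
Q = 0.645·0.006·√(2·(14.43·1000)/1000)·1000 = 20.79 L/s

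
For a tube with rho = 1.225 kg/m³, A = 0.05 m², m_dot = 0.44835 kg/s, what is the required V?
Formula: \dot{m} = \rho A V
Substituting knowns: 0.44835 = 1.225·0.05·V
Solving for V: V = 0.44835/(1.225·0.05) = 7.32 m/s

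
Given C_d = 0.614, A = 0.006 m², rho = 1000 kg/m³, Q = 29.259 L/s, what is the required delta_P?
Formula: Q = C_d A \sqrt{\frac{2 \Delta P}{\rho}}
Substituting knowns: 29.259 = 0.614·0.006·√(2·(delta_P·1000)/1000)·1000
Solving for delta_P: delta_P = ((29.259/1000)/(0.614·0.006))²·1000/2/1000 = 31.54 kPa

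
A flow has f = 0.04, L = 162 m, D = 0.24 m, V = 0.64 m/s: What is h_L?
Formula: h_L = f \frac{L}{D} \frac{V^2}{2g}
h_L = 0.04·(162/0.24)·0.64²/(2·9.81) = 0.5637 m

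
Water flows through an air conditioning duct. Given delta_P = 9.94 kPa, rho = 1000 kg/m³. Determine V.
Formula: V = \sqrt{\frac{2 \Delta P}{\rho}}
V = √(2·(9.94·1000)/1000) = 4.459 m/s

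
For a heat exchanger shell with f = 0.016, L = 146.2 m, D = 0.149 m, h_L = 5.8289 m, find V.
Formula: h_L = f \frac{L}{D} \frac{V^2}{2g}
Substituting knowns: 5.8289 = 0.016·(146.2/0.149)·V²/(2·9.81)
Solving for V: V = √(5.8289·2·9.81/(0.016·(146.2/0.149))) = 2.699 m/s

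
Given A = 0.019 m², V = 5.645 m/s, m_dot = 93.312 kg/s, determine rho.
Formula: \dot{m} = \rho A V
Substituting knowns: 93.312 = rho·0.019·5.645
Solving for rho: rho = 93.312/(0.019·5.645) = 870 kg/m³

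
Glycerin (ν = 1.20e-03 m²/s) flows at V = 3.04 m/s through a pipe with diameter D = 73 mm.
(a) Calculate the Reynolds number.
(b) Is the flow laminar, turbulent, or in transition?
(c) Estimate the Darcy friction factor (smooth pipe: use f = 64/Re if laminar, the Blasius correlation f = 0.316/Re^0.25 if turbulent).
(a) Re = V·D/ν = 3.04·0.073/1.20e-03 = 184.93
(b) Flow regime: laminar (Re < 2300)
(c) Friction factor: f = 64/Re = 64/184.93 = 0.3461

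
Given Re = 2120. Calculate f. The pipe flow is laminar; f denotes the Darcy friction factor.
Formula: f = \frac{64}{Re}
f = 64/2120 = 0.03019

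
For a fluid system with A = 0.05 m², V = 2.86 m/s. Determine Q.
Formula: Q = A V
Q = 0.05·2.86·1000 = 143 L/s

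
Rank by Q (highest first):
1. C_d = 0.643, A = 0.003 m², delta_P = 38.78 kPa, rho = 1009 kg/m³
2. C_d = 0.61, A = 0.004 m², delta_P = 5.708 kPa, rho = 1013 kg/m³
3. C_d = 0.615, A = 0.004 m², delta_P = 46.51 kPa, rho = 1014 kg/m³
Case 1: Q = 16.91 L/s
Case 2: Q = 8.191 L/s
Case 3: Q = 23.56 L/s
Ranking (highest first): 3, 1, 2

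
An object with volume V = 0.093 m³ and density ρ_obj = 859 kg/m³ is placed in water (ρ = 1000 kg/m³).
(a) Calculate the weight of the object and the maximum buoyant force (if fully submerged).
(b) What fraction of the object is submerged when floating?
(a) W=rho_obj*g*V=859*9.81*0.093=783.7 N; F_B(max)=rho*g*V=1000*9.81*0.093=912.3 N
(b) Floating fraction=rho_obj/rho=859/1000=0.859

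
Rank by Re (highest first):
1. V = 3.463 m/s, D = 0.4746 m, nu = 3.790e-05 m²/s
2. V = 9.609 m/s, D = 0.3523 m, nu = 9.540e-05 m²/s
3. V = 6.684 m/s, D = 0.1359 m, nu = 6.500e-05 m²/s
Case 1: Re = 43365
Case 2: Re = 35485
Case 3: Re = 13975
Ranking (highest first): 1, 2, 3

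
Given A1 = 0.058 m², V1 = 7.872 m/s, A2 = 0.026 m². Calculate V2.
Formula: V_2 = \frac{A_1 V_1}{A_2}
V2 = 0.058·7.872/0.026 = 17.56 m/s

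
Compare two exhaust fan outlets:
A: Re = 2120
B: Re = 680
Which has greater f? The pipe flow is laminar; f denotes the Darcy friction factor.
f(A) = 0.03019, f(B) = 0.09412. Answer: B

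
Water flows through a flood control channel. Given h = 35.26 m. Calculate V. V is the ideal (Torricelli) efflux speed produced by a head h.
Formula: V = \sqrt{2 g h}
V = √(2·9.81·35.26) = 26.3 m/s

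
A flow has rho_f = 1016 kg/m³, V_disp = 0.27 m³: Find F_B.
Formula: F_B = \rho_f g V_{disp}
F_B = 1016·9.81·0.27 = 2691 N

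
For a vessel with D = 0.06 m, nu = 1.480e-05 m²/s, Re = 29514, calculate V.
Formula: Re = \frac{V D}{\nu}
Substituting knowns: 29514 = V·0.06/1.480e-05
Solving for V: V = 29514·1.480e-05/0.06 = 7.28 m/s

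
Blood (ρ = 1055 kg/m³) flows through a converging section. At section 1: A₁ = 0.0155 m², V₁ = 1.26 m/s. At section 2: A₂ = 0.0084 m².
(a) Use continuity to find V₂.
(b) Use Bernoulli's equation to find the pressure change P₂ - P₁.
(a) Continuity: A₁V₁=A₂V₂ -> V₂=A₁V₁/A₂=0.0155*1.26/0.0084=2.33 m/s
(b) Bernoulli: P₂-P₁=0.5*rho*(V₁^2-V₂^2)/1000=0.5*1055*(1.26^2-2.33^2)/1000=-2.026 kPa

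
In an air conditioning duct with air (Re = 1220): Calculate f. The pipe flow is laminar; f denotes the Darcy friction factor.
Formula: f = \frac{64}{Re}
f = 64/1220 = 0.05246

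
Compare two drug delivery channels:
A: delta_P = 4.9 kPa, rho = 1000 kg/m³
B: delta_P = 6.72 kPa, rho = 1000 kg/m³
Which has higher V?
V(A) = 3.13 m/s, V(B) = 3.666 m/s. Answer: B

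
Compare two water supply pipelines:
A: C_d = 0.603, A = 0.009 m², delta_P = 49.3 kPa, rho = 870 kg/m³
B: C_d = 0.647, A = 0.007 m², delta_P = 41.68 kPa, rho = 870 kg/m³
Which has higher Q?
Q(A) = 57.77 L/s, Q(B) = 44.33 L/s. Answer: A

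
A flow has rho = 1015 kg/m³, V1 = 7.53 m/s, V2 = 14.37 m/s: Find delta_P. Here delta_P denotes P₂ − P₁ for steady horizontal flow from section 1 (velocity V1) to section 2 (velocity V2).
Formula: \Delta P = \frac{1}{2} \rho (V_1^2 - V_2^2)
delta_P = 0.5·1015·(7.53² − 14.37²)/1000 = -76.02 kPa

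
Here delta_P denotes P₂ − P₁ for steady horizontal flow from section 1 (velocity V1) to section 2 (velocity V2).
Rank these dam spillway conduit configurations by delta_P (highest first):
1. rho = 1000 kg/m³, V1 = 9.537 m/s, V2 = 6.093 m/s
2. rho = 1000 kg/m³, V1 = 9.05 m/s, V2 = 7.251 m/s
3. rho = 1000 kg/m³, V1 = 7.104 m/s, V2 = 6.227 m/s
Case 1: delta_P = 26.91 kPa
Case 2: delta_P = 14.66 kPa
Case 3: delta_P = 5.846 kPa
Ranking (highest first): 1, 2, 3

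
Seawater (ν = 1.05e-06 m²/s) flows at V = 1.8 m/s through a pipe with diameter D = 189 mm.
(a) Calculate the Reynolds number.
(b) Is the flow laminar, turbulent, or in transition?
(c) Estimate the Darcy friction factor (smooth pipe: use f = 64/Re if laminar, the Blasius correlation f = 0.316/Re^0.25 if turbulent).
(a) Re = V·D/ν = 1.8·0.189/1.05e-06 = 324000
(b) Flow regime: turbulent (Re > 4000)
(c) Friction factor: f = 0.316/Re^0.25 = 0.316/324000^0.25 = 0.01324 (Blasius is strictly valid for Re ≲ 1e5; used here as the smooth-pipe estimate the problem specifies)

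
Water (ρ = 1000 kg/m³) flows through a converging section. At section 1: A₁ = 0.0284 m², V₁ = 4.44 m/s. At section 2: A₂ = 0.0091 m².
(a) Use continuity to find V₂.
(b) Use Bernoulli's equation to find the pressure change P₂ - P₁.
(a) Continuity: A₁V₁=A₂V₂ -> V₂=A₁V₁/A₂=0.0284*4.44/0.0091=13.86 m/s
(b) Bernoulli: P₂-P₁=0.5*rho*(V₁^2-V₂^2)/1000=0.5*1000*(4.44^2-13.86^2)/1000=-86.19 kPa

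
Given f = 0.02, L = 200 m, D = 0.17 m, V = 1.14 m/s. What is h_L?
Formula: h_L = f \frac{L}{D} \frac{V^2}{2g}
h_L = 0.02·(200/0.17)·1.14²/(2·9.81) = 1.559 m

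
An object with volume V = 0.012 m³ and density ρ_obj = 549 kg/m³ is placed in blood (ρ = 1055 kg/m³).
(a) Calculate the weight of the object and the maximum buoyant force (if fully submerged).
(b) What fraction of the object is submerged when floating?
(a) W=rho_obj*g*V=549*9.81*0.012=64.6 N; F_B(max)=rho*g*V=1055*9.81*0.012=124.2 N
(b) Floating fraction=rho_obj/rho=549/1055=0.520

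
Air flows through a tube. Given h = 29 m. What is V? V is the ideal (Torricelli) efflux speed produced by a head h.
Formula: V = \sqrt{2 g h}
V = √(2·9.81·29) = 23.85 m/s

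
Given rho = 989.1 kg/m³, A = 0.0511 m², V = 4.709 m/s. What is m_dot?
Formula: \dot{m} = \rho A V
m_dot = 989.1·0.0511·4.709 = 238 kg/s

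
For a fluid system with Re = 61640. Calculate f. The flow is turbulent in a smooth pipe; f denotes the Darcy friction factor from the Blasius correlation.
Formula: f = \frac{0.316}{Re^{0.25}}
f = 0.316/61640^0.25 = 0.02005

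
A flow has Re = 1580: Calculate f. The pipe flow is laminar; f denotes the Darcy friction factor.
Formula: f = \frac{64}{Re}
f = 64/1580 = 0.04051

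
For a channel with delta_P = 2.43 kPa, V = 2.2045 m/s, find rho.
Formula: V = \sqrt{\frac{2 \Delta P}{\rho}}
Substituting knowns: 2.2045 = √(2·(2.43·1000)/rho)
Solving for rho: rho = 2·(2.43·1000)/2.2045² = 1000 kg/m³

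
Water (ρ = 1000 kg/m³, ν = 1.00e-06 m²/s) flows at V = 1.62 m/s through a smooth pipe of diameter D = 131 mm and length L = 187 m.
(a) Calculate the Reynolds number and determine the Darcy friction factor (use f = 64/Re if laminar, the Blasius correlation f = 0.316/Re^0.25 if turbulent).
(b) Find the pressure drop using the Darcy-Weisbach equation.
(a) Re = V·D/ν = 1.62·0.131/1.00e-06 = 212220 → turbulent (Re > 4000); f = 0.316/Re^0.25 = 0.316/212220^0.25 = 0.014723 (Blasius is strictly valid for Re ≲ 1e5; used here as the smooth-pipe estimate the problem specifies)
(b) Darcy-Weisbach: ΔP = f·(L/D)·½ρV²/1000 = 0.014723·(187/0.131)·½·1000·1.62²/1000 = 27.58 kPa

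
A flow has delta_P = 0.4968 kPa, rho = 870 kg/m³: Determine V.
Formula: V = \sqrt{\frac{2 \Delta P}{\rho}}
V = √(2·(0.4968·1000)/870) = 1.069 m/s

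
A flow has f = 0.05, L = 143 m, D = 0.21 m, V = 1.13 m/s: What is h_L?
Formula: h_L = f \frac{L}{D} \frac{V^2}{2g}
h_L = 0.05·(143/0.21)·1.13²/(2·9.81) = 2.216 m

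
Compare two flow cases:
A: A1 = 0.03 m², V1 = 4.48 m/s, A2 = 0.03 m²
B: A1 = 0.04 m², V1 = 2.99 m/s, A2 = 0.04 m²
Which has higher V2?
V2(A) = 4.48 m/s, V2(B) = 2.99 m/s. Answer: A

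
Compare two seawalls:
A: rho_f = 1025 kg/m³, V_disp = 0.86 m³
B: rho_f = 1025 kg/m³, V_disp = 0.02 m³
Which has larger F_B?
F_B(A) = 8648 N, F_B(B) = 201.1 N. Answer: A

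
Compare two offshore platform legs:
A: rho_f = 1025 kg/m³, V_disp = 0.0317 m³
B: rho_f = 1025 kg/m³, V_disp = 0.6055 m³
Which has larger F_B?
F_B(A) = 318.8 N, F_B(B) = 6088 N. Answer: B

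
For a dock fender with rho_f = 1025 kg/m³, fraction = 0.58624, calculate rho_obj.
Formula: f_{sub} = \frac{\rho_{obj}}{\rho_f}
Substituting knowns: 0.58624 = rho_obj/1025
Solving for rho_obj: rho_obj = 0.58624·1025 = 600.9 kg/m³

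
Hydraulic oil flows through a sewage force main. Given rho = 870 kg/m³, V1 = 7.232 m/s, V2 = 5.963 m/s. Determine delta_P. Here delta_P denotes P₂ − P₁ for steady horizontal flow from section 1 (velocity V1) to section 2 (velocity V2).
Formula: \Delta P = \frac{1}{2} \rho (V_1^2 - V_2^2)
delta_P = 0.5·870·(7.232² − 5.963²)/1000 = 7.284 kPa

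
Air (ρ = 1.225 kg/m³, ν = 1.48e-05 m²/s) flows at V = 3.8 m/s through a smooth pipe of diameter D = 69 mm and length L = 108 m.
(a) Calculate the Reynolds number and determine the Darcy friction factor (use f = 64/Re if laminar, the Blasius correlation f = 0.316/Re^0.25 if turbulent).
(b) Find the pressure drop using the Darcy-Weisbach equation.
(a) Re = V·D/ν = 3.8·0.069/1.48e-05 = 17716 → turbulent (Re > 4000); f = 0.316/Re^0.25 = 0.316/17716^0.25 = 0.02739
(b) Darcy-Weisbach: ΔP = f·(L/D)·½ρV²/1000 = 0.02739·(108/0.069)·½·1.225·3.8²/1000 = 0.3792 kPa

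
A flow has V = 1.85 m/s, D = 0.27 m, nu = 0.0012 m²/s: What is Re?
Formula: Re = \frac{V D}{\nu}
Re = 1.85·0.27/0.0012 = 416.3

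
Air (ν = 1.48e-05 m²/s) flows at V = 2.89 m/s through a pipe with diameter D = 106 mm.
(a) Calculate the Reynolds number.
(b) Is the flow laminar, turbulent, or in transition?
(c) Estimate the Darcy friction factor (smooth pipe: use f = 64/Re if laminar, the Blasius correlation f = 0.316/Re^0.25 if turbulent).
(a) Re = V·D/ν = 2.89·0.106/1.48e-05 = 20699
(b) Flow regime: turbulent (Re > 4000)
(c) Friction factor: f = 0.316/Re^0.25 = 0.316/20699^0.25 = 0.02635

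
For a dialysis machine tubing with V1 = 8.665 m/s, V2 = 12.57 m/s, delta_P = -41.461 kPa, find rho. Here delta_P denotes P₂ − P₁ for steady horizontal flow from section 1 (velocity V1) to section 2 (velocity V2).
Formula: \Delta P = \frac{1}{2} \rho (V_1^2 - V_2^2)
Substituting knowns: -41.461 = 0.5·rho·(8.665² − 12.57²)/1000
Solving for rho: rho = 2·(-41.461·1000)/(8.665² − 12.57²) = 1000 kg/m³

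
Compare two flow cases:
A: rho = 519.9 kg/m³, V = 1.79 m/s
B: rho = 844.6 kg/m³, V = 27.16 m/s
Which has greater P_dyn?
P_dyn(A) = 0.8329 kPa, P_dyn(B) = 311.5 kPa. Answer: B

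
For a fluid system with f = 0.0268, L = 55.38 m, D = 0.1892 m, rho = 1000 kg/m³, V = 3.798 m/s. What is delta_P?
Formula: \Delta P = f \frac{L}{D} \frac{\rho V^2}{2}
delta_P = 0.0268·(55.38/0.1892)·0.5·1000·3.798²/1000 = 56.58 kPa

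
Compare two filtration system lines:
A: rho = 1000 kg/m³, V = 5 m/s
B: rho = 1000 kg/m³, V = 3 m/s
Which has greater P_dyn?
P_dyn(A) = 12.5 kPa, P_dyn(B) = 4.5 kPa. Answer: A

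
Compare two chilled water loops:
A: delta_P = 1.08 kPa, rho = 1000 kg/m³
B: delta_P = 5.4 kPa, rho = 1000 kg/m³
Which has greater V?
V(A) = 1.47 m/s, V(B) = 3.286 m/s. Answer: B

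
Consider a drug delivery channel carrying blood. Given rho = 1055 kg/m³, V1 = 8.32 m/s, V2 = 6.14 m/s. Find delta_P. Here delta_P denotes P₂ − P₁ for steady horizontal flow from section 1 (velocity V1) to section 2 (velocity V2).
Formula: \Delta P = \frac{1}{2} \rho (V_1^2 - V_2^2)
delta_P = 0.5·1055·(8.32² − 6.14²)/1000 = 16.63 kPa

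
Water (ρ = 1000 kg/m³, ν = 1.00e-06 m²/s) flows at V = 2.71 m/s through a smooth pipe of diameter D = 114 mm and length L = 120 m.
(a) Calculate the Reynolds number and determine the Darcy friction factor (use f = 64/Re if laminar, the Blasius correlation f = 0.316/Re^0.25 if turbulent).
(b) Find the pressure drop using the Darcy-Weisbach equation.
(a) Re = V·D/ν = 2.71·0.114/1.00e-06 = 308940 → turbulent (Re > 4000); f = 0.316/Re^0.25 = 0.316/308940^0.25 = 0.013404 (Blasius is strictly valid for Re ≲ 1e5; used here as the smooth-pipe estimate the problem specifies)
(b) Darcy-Weisbach: ΔP = f·(L/D)·½ρV²/1000 = 0.013404·(120/0.114)·½·1000·2.71²/1000 = 51.81 kPa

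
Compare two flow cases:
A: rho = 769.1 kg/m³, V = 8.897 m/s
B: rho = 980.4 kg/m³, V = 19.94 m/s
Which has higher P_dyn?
P_dyn(A) = 30.44 kPa, P_dyn(B) = 194.9 kPa. Answer: B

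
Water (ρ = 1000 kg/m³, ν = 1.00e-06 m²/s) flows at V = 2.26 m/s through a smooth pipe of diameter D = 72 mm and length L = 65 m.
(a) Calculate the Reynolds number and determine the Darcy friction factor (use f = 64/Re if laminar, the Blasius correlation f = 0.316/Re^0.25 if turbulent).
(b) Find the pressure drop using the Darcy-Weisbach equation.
(a) Re = V·D/ν = 2.26·0.072/1.00e-06 = 162720 → turbulent (Re > 4000); f = 0.316/Re^0.25 = 0.316/162720^0.25 = 0.015734 (Blasius is strictly valid for Re ≲ 1e5; used here as the smooth-pipe estimate the problem specifies)
(b) Darcy-Weisbach: ΔP = f·(L/D)·½ρV²/1000 = 0.015734·(65/0.072)·½·1000·2.26²/1000 = 36.27 kPa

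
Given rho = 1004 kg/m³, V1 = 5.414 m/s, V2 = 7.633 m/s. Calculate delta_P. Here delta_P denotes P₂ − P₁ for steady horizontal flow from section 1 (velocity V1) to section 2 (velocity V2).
Formula: \Delta P = \frac{1}{2} \rho (V_1^2 - V_2^2)
delta_P = 0.5·1004·(5.414² − 7.633²)/1000 = -14.53 kPa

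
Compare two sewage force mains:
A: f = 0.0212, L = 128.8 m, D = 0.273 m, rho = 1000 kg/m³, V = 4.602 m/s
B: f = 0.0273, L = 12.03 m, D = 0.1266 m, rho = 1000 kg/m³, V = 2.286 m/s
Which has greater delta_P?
delta_P(A) = 105.9 kPa, delta_P(B) = 6.778 kPa. Answer: A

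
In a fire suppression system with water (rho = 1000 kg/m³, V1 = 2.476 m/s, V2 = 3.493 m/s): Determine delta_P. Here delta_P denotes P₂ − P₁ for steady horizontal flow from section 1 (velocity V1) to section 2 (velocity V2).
Formula: \Delta P = \frac{1}{2} \rho (V_1^2 - V_2^2)
delta_P = 0.5·1000·(2.476² − 3.493²)/1000 = -3.035 kPa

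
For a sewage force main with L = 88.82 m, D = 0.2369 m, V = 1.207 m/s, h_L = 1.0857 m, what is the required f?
Formula: h_L = f \frac{L}{D} \frac{V^2}{2g}
Substituting knowns: 1.0857 = f·(88.82/0.2369)·1.207²/(2·9.81)
Solving for f: f = 1.0857·2·9.81/((88.82/0.2369)·1.207²) = 0.039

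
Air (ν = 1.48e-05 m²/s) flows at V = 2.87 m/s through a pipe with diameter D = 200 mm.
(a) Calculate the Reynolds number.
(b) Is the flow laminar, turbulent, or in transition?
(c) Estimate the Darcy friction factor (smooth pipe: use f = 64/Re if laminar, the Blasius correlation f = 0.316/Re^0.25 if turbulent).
(a) Re = V·D/ν = 2.87·0.2/1.48e-05 = 38784
(b) Flow regime: turbulent (Re > 4000)
(c) Friction factor: f = 0.316/Re^0.25 = 0.316/38784^0.25 = 0.02252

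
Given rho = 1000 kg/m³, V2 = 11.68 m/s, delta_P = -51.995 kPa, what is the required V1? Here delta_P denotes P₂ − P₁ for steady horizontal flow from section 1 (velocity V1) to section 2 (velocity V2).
Formula: \Delta P = \frac{1}{2} \rho (V_1^2 - V_2^2)
Substituting knowns: -51.995 = 0.5·1000·(V1² − 11.68²)/1000
Solving for V1: V1 = √(11.68² + 2·(-51.995·1000)/1000) = 5.695 m/s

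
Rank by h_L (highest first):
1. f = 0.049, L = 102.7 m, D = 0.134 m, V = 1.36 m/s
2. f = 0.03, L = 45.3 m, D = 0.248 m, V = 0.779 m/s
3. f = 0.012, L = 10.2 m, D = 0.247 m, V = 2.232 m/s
Case 1: h_L = 3.54 m
Case 2: h_L = 0.1695 m
Case 3: h_L = 0.1258 m
Ranking (highest first): 1, 2, 3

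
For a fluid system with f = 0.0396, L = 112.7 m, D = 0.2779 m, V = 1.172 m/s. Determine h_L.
Formula: h_L = f \frac{L}{D} \frac{V^2}{2g}
h_L = 0.0396·(112.7/0.2779)·1.172²/(2·9.81) = 1.124 m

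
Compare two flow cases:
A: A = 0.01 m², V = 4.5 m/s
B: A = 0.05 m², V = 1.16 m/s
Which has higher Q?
Q(A) = 45 L/s, Q(B) = 58 L/s. Answer: B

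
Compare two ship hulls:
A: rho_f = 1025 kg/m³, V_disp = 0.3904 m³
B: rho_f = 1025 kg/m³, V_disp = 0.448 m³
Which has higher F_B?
F_B(A) = 3926 N, F_B(B) = 4505 N. Answer: B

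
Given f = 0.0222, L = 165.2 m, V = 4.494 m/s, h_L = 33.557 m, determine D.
Formula: h_L = f \frac{L}{D} \frac{V^2}{2g}
Substituting knowns: 33.557 = 0.0222·(165.2/D)·4.494²/(2·9.81)
Solving for D: D = 0.0222·165.2·4.494²/(2·9.81·33.557) = 0.1125 m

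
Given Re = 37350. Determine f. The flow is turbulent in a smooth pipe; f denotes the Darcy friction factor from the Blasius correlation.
Formula: f = \frac{0.316}{Re^{0.25}}
f = 0.316/37350^0.25 = 0.02273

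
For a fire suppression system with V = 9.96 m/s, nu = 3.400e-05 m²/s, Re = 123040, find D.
Formula: Re = \frac{V D}{\nu}
Substituting knowns: 123040 = 9.96·D/3.400e-05
Solving for D: D = 123040·3.400e-05/9.96 = 0.42 m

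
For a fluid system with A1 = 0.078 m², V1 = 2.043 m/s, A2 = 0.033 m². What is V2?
Formula: V_2 = \frac{A_1 V_1}{A_2}
V2 = 0.078·2.043/0.033 = 4.829 m/s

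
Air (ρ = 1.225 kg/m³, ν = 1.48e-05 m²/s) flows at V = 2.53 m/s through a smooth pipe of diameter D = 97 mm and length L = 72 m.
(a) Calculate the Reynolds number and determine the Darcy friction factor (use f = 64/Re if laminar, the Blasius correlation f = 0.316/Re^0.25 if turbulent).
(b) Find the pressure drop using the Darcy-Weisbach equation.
(a) Re = V·D/ν = 2.53·0.097/1.48e-05 = 16582 → turbulent (Re > 4000); f = 0.316/Re^0.25 = 0.316/16582^0.25 = 0.027847
(b) Darcy-Weisbach: ΔP = f·(L/D)·½ρV²/1000 = 0.027847·(72/0.097)·½·1.225·2.53²/1000 = 0.08104 kPa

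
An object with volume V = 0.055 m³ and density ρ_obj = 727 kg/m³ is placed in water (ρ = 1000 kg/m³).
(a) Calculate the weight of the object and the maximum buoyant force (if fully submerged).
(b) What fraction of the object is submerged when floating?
(a) W=rho_obj*g*V=727*9.81*0.055=392.3 N; F_B(max)=rho*g*V=1000*9.81*0.055=539.5 N
(b) Floating fraction=rho_obj/rho=727/1000=0.727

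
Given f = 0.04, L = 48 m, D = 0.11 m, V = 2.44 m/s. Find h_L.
Formula: h_L = f \frac{L}{D} \frac{V^2}{2g}
h_L = 0.04·(48/0.11)·2.44²/(2·9.81) = 5.297 m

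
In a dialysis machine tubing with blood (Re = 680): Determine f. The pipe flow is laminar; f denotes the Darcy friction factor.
Formula: f = \frac{64}{Re}
f = 64/680 = 0.09412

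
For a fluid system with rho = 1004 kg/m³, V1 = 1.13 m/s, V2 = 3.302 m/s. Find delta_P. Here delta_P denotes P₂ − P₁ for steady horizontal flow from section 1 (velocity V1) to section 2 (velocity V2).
Formula: \Delta P = \frac{1}{2} \rho (V_1^2 - V_2^2)
delta_P = 0.5·1004·(1.13² − 3.302²)/1000 = -4.832 kPa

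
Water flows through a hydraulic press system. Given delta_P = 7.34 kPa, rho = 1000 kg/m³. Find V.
Formula: V = \sqrt{\frac{2 \Delta P}{\rho}}
V = √(2·(7.34·1000)/1000) = 3.831 m/s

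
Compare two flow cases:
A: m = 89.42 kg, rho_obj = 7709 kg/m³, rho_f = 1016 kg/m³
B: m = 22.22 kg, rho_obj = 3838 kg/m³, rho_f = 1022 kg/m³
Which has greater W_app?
W_app(A) = 761.6 N, W_app(B) = 159.9 N. Answer: A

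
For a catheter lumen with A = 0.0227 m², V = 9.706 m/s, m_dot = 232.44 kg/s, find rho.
Formula: \dot{m} = \rho A V
Substituting knowns: 232.44 = rho·0.0227·9.706
Solving for rho: rho = 232.44/(0.0227·9.706) = 1055 kg/m³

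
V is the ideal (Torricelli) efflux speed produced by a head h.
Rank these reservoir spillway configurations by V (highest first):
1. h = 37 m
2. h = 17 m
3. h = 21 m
Case 1: V = 26.94 m/s
Case 2: V = 18.26 m/s
Case 3: V = 20.3 m/s
Ranking (highest first): 1, 3, 2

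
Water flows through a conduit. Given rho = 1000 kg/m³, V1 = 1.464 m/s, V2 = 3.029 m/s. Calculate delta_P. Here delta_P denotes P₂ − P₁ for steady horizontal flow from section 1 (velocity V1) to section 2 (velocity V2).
Formula: \Delta P = \frac{1}{2} \rho (V_1^2 - V_2^2)
delta_P = 0.5·1000·(1.464² − 3.029²)/1000 = -3.516 kPa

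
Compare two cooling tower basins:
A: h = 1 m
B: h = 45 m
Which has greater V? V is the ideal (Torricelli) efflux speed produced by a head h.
V(A) = 4.429 m/s, V(B) = 29.71 m/s. Answer: B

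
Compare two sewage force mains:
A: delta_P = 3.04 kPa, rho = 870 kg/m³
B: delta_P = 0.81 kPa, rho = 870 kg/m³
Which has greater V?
V(A) = 2.644 m/s, V(B) = 1.365 m/s. Answer: A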